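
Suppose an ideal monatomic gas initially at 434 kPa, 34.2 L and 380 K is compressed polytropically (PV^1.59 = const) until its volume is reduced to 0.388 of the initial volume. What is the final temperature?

Polytropic n=1.59: T₂ = T₁(V₁/V₂)^(n−1) = 380×(2.58)^0.59 = 664 K; P₂ = P₁(V₁/V₂)^n = 1960 kPa.

664 K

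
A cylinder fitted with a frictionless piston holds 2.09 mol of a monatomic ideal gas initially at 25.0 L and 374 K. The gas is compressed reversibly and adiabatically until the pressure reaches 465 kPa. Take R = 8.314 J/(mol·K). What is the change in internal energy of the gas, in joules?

2550 J

P₁ = nRT₁/V₁ = 2.09×8.314×374/25.0 = 260 kPa.
Adiabatic: T₂/T₁ = (P₂/P₁)^((γ−1)/γ) ⇒ T₂ = 374×(1.79)^0.400 = 472 K; V₂ = 17.6 L.
For an ideal gas ΔU = nCvΔT with Cv = (3/2)R = 12.5 J/(mol·K).
ΔU = 2.09×12.5×(472−374) = 2550 J.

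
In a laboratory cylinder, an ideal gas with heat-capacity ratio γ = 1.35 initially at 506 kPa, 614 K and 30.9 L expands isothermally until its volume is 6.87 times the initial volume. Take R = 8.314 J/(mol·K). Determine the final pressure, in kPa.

73.7 kPa

Isothermal: T stays 614 K; PV = const ⇒ V₂ = 212 L, P₂ = 73.7 kPa.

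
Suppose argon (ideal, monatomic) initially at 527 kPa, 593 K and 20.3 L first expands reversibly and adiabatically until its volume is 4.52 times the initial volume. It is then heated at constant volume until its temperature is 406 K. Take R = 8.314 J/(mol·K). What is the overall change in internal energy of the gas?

n = P₁V₁/(RT₁) = 527×20.3/(8.314×593) = 2.17 mol.
Step 1 — Adiabatic: TV^(γ−1) = const ⇒ T₂ = 593×(0.221)^0.667 = 217 K; PV^γ = const ⇒ P₂ = 42.6 kPa.
ΔU = nCvΔT = 2.17×12.5×(217−593) = -10200 J.
Q = 0 for an adiabatic process, so W = −ΔU = 10200 J.
State after step 1: P = 42.6 kPa, V = 91.8 L, T = 217 K.
Step 2 — Isochoric: V stays 91.8 L; P/T = const ⇒ T₂ = 406 K, P₂ = 79.8 kPa.
W = 0 (no volume change).
ΔU = nCvΔT = 2.17×12.5×(406−217) = 5120 J.
Q = ΔU = 5120 J.
Net over both steps: W = 10200 J, Q = 5120 J, ΔU = -5060 J.

-5060 J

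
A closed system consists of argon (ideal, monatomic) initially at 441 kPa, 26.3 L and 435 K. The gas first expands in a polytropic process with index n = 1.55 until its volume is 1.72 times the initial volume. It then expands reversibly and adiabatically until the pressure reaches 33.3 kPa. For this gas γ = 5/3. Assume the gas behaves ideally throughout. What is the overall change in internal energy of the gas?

n = P₁V₁/(RT₁) = 441×26.3/(8.314×435) = 3.21 mol.
Step 1 — Polytropic n=1.55: T₂ = T₁(V₁/V₂)^(n−1) = 435×(0.581)^0.55 = 323 K; P₂ = P₁(V₁/V₂)^n = 190 kPa.
W = (P₁V₁−P₂V₂)/(n−1) = (441×26.3−190×45.2)/0.55 = 5440 J.
ΔU = nCvΔT = 3.21×12.5×(323−435) = -4490 J.
Q = ΔU + W = 952 J.
State after step 1: P = 190 kPa, V = 45.2 L, T = 323 K.
Step 2 — Adiabatic: T₂/T₁ = (P₂/P₁)^((γ−1)/γ) ⇒ T₂ = 323×(0.175)^0.400 = 161 K; V₂ = 129 L.
ΔU = nCvΔT = 3.21×12.5×(161−323) = -6480 J.
Q = 0 for an adiabatic process, so W = −ΔU = 6480 J.
Net over both steps: W = 11900 J, Q = 952 J, ΔU = -11000 J.

-11000 J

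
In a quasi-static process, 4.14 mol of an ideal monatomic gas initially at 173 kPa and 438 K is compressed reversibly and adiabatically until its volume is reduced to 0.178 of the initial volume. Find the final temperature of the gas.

1380 K

V₁ = nRT₁/P₁ = 4.14×8.314×438/173 = 87.1 L.
Adiabatic: TV^(γ−1) = const ⇒ T₂ = 438×(5.62)^0.667 = 1380 K; PV^γ = const ⇒ P₂ = 3070 kPa.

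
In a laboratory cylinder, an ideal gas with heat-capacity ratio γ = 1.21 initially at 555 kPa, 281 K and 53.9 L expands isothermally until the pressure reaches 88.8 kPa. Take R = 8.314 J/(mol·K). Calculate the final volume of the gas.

Isothermal: T stays 281 K; PV = const ⇒ V₂ = 337 L, P₂ = 88.8 kPa.

337 L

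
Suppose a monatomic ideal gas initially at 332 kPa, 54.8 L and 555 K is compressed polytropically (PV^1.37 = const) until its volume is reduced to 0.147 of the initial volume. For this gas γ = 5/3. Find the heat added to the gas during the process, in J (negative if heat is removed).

n = P₁V₁/(RT₁) = 332×54.8/(8.314×555) = 3.94 mol.
Polytropic n=1.37: T₂ = T₁(V₁/V₂)^(n−1) = 555×(6.80)^0.37 = 1130 K; P₂ = P₁(V₁/V₂)^n = 4590 kPa.
W = (P₁V₁−P₂V₂)/(n−1) = (332×54.8−4590×8.06)/0.37 = -50800 J.
ΔU = nCvΔT = 3.94×12.5×(1130−555) = 28200 J.
Q = ΔU + W = -22600 J.

-22600 J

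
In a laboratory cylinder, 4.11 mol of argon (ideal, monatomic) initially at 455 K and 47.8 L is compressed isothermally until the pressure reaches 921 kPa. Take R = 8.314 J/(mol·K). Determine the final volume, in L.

16.9 L

P₁ = nRT₁/V₁ = 4.11×8.314×455/47.8 = 325 kPa.
Isothermal: T stays 455 K; PV = const ⇒ V₂ = 16.9 L, P₂ = 921 kPa.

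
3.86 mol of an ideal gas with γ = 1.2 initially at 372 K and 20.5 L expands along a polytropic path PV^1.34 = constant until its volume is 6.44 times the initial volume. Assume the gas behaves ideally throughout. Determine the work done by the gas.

P₁ = nRT₁/V₁ = 3.86×8.314×372/20.5 = 582 kPa.
Polytropic n=1.34: T₂ = T₁(V₁/V₂)^(n−1) = 372×(0.155)^0.34 = 197 K; P₂ = P₁(V₁/V₂)^n = 48.0 kPa.
W = (P₁V₁−P₂V₂)/(n−1) = (582×20.5−48.0×132)/0.34 = 16500 J.

16500 J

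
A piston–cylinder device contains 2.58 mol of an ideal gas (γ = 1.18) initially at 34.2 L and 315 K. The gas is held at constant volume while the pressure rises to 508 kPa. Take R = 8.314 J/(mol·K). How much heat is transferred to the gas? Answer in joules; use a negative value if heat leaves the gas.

P₁ = nRT₁/V₁ = 2.58×8.314×315/34.2 = 198 kPa.
Isochoric: V stays 34.2 L; P/T = const ⇒ T₂ = 810 K, P₂ = 508 kPa.
W = 0 (no volume change).
ΔU = nCvΔT = 2.58×46.2×(810−315) = 59000 J.
Q = ΔU = 59000 J.

59000 J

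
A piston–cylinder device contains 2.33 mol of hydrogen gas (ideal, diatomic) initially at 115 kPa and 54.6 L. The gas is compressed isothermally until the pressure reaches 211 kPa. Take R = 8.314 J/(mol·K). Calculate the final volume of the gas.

29.8 L

T₁ = P₁V₁/(nR) = 115×54.6/(2.33×8.314) = 324 K.
Isothermal: T stays 324 K; PV = const ⇒ V₂ = 29.8 L, P₂ = 211 kPa.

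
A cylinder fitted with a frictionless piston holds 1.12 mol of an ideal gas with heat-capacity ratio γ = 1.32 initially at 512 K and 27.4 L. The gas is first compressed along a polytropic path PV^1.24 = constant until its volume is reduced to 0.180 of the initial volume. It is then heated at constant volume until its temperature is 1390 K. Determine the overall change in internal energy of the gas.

25500 J

P₁ = nRT₁/V₁ = 1.12×8.314×512/27.4 = 174 kPa.
Step 1 — Polytropic n=1.24: T₂ = T₁(V₁/V₂)^(n−1) = 512×(5.56)^0.24 = 773 K; P₂ = P₁(V₁/V₂)^n = 1460 kPa.
W = (P₁V₁−P₂V₂)/(n−1) = (174×27.4−1460×4.93)/0.24 = -10100 J.
ΔU = nCvΔT = 1.12×26.0×(773−512) = 7590 J.
Q = ΔU + W = -2530 J.
State after step 1: P = 1460 kPa, V = 4.93 L, T = 773 K.
Step 2 — Isochoric: V stays 4.93 L; P/T = const ⇒ T₂ = 1390 K, P₂ = 2620 kPa.
W = 0 (no volume change).
ΔU = nCvΔT = 1.12×26.0×(1390−773) = 18000 J.
Q = ΔU = 18000 J.
Net over both steps: W = -10100 J, Q = 15400 J, ΔU = 25500 J.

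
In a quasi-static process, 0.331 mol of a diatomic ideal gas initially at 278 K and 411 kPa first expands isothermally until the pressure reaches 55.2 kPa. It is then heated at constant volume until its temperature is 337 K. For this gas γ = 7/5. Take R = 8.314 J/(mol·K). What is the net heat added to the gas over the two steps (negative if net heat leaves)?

V₁ = nRT₁/P₁ = 0.331×8.314×278/411 = 1.86 L.
Step 1 — Isothermal: T stays 278 K; PV = const ⇒ V₂ = 13.9 L, P₂ = 55.2 kPa.
ΔU = 0 (ideal gas, T constant).
W = nRT ln(V₂/V₁) = 0.331×8.314×278×ln(7.45) = 1540 J.
Q = ΔU + W = 1540 J.
State after step 1: P = 55.2 kPa, V = 13.9 L, T = 278 K.
Step 2 — Isochoric: V stays 13.9 L; P/T = const ⇒ T₂ = 337 K, P₂ = 66.9 kPa.
W = 0 (no volume change).
ΔU = nCvΔT = 0.331×20.8×(337−278) = 406 J.
Q = ΔU = 406 J.
Net over both steps: W = 1540 J, Q = 1940 J, ΔU = 406 J.

1940 J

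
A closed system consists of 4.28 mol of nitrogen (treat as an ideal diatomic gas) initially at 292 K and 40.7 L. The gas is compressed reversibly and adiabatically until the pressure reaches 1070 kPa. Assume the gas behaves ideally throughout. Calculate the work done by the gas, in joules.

-13100 J

P₁ = nRT₁/V₁ = 4.28×8.314×292/40.7 = 255 kPa.
Adiabatic: T₂/T₁ = (P₂/P₁)^((γ−1)/γ) ⇒ T₂ = 292×(4.19)^0.286 = 440 K; V₂ = 14.6 L.
ΔU = nCvΔT = 4.28×20.8×(440−292) = 13100 J.
Q = 0 for an adiabatic process, so W = −ΔU = -13100 J.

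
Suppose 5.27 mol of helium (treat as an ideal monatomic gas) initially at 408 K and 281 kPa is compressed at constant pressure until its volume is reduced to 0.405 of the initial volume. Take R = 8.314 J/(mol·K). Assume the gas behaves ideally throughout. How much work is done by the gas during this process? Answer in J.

-10600 J

V₁ = nRT₁/P₁ = 5.27×8.314×408/281 = 63.6 L.
Isobaric: P stays 281 kPa; V/T = const ⇒ T₂ = 165 K, V₂ = 25.8 L.
W = PΔV = 281×(25.8−63.6) kPa·L = -10600 J.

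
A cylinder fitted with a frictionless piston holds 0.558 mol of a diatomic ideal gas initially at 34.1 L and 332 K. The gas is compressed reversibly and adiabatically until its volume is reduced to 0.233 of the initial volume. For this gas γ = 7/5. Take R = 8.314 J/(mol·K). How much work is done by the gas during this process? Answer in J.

-3050 J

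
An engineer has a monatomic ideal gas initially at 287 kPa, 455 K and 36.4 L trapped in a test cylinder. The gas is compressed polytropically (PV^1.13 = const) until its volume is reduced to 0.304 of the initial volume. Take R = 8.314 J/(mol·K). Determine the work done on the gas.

n = P₁V₁/(RT₁) = 287×36.4/(8.314×455) = 2.76 mol.
Polytropic n=1.13: T₂ = T₁(V₁/V₂)^(n−1) = 455×(3.29)^0.13 = 531 K; P₂ = P₁(V₁/V₂)^n = 1100 kPa.
W = (P₁V₁−P₂V₂)/(n−1) = (287×36.4−1100×11.1)/0.13 = -13500 J.
Work done on the gas = −W_by = 13500 J.

13500 J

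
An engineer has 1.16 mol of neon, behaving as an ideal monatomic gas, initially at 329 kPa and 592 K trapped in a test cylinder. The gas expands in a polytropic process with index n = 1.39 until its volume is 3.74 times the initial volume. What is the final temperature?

354 K

V₁ = nRT₁/P₁ = 1.16×8.314×592/329 = 17.4 L.
Polytropic n=1.39: T₂ = T₁(V₁/V₂)^(n−1) = 592×(0.267)^0.39 = 354 K; P₂ = P₁(V₁/V₂)^n = 52.6 kPa.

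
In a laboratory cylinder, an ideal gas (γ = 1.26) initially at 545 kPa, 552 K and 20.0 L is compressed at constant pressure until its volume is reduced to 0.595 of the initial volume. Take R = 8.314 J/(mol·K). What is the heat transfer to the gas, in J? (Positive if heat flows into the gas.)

n = P₁V₁/(RT₁) = 545×20.0/(8.314×552) = 2.38 mol.
Isobaric: P stays 545 kPa; V/T = const ⇒ T₂ = 328 K, V₂ = 11.9 L.
W = PΔV = 545×(11.9−20.0) kPa·L = -4410 J.
ΔU = nCvΔT = 2.38×32.0×(328−552) = -17000 J.
Q = ΔU + W = nCpΔT = -21400 J.

-21400 J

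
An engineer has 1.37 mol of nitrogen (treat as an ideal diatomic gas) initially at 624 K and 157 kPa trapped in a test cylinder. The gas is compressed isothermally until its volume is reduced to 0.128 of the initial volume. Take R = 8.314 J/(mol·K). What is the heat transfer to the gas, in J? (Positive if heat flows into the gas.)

V₁ = nRT₁/P₁ = 1.37×8.314×624/157 = 45.3 L.
Isothermal: T stays 624 K; PV = const ⇒ V₂ = 5.79 L, P₂ = 1230 kPa.
ΔU = 0 (ideal gas, T constant).
W = nRT ln(V₂/V₁) = 1.37×8.314×624×ln(0.128) = -14600 J.
Q = ΔU + W = -14600 J.

-14600 J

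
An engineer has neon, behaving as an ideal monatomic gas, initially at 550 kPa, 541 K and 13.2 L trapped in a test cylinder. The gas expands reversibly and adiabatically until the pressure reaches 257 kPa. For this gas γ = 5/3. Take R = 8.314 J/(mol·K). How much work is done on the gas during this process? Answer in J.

n = P₁V₁/(RT₁) = 550×13.2/(8.314×541) = 1.61 mol.
Adiabatic: T₂/T₁ = (P₂/P₁)^((γ−1)/γ) ⇒ T₂ = 541×(0.467)^0.400 = 399 K; V₂ = 20.8 L.
ΔU = nCvΔT = 1.61×12.5×(399−541) = -2860 J.
Q = 0 for an adiabatic process, so W = −ΔU = 2860 J.
Work done on the gas = −W_by = -2860 J.

-2860 J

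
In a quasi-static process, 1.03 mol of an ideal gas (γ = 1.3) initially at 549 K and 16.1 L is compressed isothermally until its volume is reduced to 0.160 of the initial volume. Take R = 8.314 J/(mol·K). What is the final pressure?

P₁ = nRT₁/V₁ = 1.03×8.314×549/16.1 = 292 kPa.
Isothermal: T stays 549 K; PV = const ⇒ V₂ = 2.58 L, P₂ = 1830 kPa.

1830 kPa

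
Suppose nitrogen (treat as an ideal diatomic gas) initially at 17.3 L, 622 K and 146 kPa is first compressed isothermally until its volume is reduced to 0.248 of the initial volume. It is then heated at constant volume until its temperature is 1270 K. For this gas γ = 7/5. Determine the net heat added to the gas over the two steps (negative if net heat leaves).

n = P₁V₁/(RT₁) = 146×17.3/(8.314×622) = 0.488 mol.
Step 1 — Isothermal: T stays 622 K; PV = const ⇒ V₂ = 4.29 L, P₂ = 589 kPa.
ΔU = 0 (ideal gas, T constant).
W = nRT ln(V₂/V₁) = 0.488×8.314×622×ln(0.248) = -3520 J.
Q = ΔU + W = -3520 J.
State after step 1: P = 589 kPa, V = 4.29 L, T = 622 K.
Step 2 — Isochoric: V stays 4.29 L; P/T = const ⇒ T₂ = 1270 K, P₂ = 1200 kPa.
W = 0 (no volume change).
ΔU = nCvΔT = 0.488×20.8×(1270−622) = 6580 J.
Q = ΔU = 6580 J.
Net over both steps: W = -3520 J, Q = 3060 J, ΔU = 6580 J.

3060 J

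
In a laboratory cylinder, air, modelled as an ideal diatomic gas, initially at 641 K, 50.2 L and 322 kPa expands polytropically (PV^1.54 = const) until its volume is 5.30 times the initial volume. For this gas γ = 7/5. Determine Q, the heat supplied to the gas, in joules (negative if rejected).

n = P₁V₁/(RT₁) = 322×50.2/(8.314×641) = 3.03 mol.
Polytropic n=1.54: T₂ = T₁(V₁/V₂)^(n−1) = 641×(0.189)^0.54 = 260 K; P₂ = P₁(V₁/V₂)^n = 24.7 kPa.
W = (P₁V₁−P₂V₂)/(n−1) = (322×50.2−24.7×266)/0.54 = 17800 J.
ΔU = nCvΔT = 3.03×20.8×(260−641) = -24000 J.
Q = ΔU + W = -6220 J.

-6220 J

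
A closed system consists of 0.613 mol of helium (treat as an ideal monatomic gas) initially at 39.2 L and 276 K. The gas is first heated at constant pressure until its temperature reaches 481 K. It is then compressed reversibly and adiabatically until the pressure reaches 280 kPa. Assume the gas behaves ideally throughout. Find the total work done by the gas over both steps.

-3640 J

P₁ = nRT₁/V₁ = 0.613×8.314×276/39.2 = 35.9 kPa.
Step 1 — Isobaric: P stays 35.9 kPa; V/T = const ⇒ T₂ = 481 K, V₂ = 68.3 L.
W = PΔV = 35.9×(68.3−39.2) kPa·L = 1040 J.
ΔU = nCvΔT = 0.613×12.5×(481−276) = 1570 J.
Q = ΔU + W = nCpΔT = 2610 J.
State after step 1: P = 35.9 kPa, V = 68.3 L, T = 481 K.
Step 2 — Adiabatic: T₂/T₁ = (P₂/P₁)^((γ−1)/γ) ⇒ T₂ = 481×(7.80)^0.400 = 1090 K; V₂ = 19.9 L.
ΔU = nCvΔT = 0.613×12.5×(1090−481) = 4690 J.
Q = 0 for an adiabatic process, so W = −ΔU = -4690 J.
Net over both steps: W = -3640 J, Q = 2610 J, ΔU = 6250 J.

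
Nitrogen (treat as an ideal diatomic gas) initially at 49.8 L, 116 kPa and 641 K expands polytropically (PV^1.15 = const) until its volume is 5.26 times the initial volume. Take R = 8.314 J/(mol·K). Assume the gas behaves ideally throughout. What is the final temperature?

500 K

Polytropic n=1.15: T₂ = T₁(V₁/V₂)^(n−1) = 641×(0.190)^0.15 = 500 K; P₂ = P₁(V₁/V₂)^n = 17.2 kPa.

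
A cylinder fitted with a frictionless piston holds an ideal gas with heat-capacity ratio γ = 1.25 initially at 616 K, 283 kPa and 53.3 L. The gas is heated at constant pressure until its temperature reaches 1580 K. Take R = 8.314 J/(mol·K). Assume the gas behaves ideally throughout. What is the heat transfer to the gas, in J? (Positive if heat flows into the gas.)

n = P₁V₁/(RT₁) = 283×53.3/(8.314×616) = 2.95 mol.
Isobaric: P stays 283 kPa; V/T = const ⇒ T₂ = 1580 K, V₂ = 137 L.
W = PΔV = 283×(137−53.3) kPa·L = 23600 J.
ΔU = nCvΔT = 2.95×33.3×(1580−616) = 94400 J.
Q = ΔU + W = nCpΔT = 118000 J.

118000 J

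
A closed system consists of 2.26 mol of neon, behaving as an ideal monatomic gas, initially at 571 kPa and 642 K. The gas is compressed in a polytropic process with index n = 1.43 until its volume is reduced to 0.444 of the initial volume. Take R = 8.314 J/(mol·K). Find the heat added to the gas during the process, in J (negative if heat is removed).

-4160 J

V₁ = nRT₁/P₁ = 2.26×8.314×642/571 = 21.1 L.
Polytropic n=1.43: T₂ = T₁(V₁/V₂)^(n−1) = 642×(2.25)^0.43 = 910 K; P₂ = P₁(V₁/V₂)^n = 1820 kPa.
W = (P₁V₁−P₂V₂)/(n−1) = (571×21.1−1820×9.38)/0.43 = -11700 J.
ΔU = nCvΔT = 2.26×12.5×(910−642) = 7560 J.
Q = ΔU + W = -4160 J.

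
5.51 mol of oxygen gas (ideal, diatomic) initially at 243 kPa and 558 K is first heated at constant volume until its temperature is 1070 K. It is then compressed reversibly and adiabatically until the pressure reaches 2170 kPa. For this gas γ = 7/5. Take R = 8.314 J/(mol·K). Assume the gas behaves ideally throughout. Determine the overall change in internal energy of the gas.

126000 J

V₁ = nRT₁/P₁ = 5.51×8.314×558/243 = 105 L.
Step 1 — Isochoric: V stays 105 L; P/T = const ⇒ T₂ = 1070 K, P₂ = 466 kPa.
W = 0 (no volume change).
ΔU = nCvΔT = 5.51×20.8×(1070−558) = 58600 J.
Q = ΔU = 58600 J.
State after step 1: P = 466 kPa, V = 105 L, T = 1070 K.
Step 2 — Adiabatic: T₂/T₁ = (P₂/P₁)^((γ−1)/γ) ⇒ T₂ = 1070×(4.66)^0.286 = 1660 K; V₂ = 35.1 L.
ΔU = nCvΔT = 5.51×20.8×(1660−1070) = 67600 J.
Q = 0 for an adiabatic process, so W = −ΔU = -67600 J.
Net over both steps: W = -67600 J, Q = 58600 J, ΔU = 126000 J.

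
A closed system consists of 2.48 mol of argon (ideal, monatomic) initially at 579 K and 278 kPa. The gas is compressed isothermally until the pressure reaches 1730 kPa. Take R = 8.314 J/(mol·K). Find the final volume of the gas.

6.90 L

V₁ = nRT₁/P₁ = 2.48×8.314×579/278 = 42.9 L.
Isothermal: T stays 579 K; PV = const ⇒ V₂ = 6.90 L, P₂ = 1730 kPa.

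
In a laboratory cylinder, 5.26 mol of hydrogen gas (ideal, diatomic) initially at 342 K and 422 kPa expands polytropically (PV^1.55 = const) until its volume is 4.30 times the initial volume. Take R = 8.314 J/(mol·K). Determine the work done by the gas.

V₁ = nRT₁/P₁ = 5.26×8.314×342/422 = 35.4 L.
Polytropic n=1.55: T₂ = T₁(V₁/V₂)^(n−1) = 342×(0.233)^0.55 = 153 K; P₂ = P₁(V₁/V₂)^n = 44.0 kPa.
W = (P₁V₁−P₂V₂)/(n−1) = (422×35.4−44.0×152)/0.55 = 15000 J.

15000 J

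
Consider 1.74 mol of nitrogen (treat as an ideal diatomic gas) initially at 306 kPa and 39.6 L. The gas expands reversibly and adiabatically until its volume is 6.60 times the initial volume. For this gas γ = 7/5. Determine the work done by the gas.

16100 J

T₁ = P₁V₁/(nR) = 306×39.6/(1.74×8.314) = 838 K.
Adiabatic: TV^(γ−1) = const ⇒ T₂ = 838×(0.152)^0.400 = 394 K; PV^γ = const ⇒ P₂ = 21.8 kPa.
ΔU = nCvΔT = 1.74×20.8×(394−838) = -16100 J.
Q = 0 for an adiabatic process, so W = −ΔU = 16100 J.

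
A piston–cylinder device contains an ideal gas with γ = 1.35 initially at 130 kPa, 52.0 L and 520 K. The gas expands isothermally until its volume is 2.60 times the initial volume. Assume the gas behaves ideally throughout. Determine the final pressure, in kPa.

50.0 kPa

Isothermal: T stays 520 K; PV = const ⇒ V₂ = 135 L, P₂ = 50.0 kPa.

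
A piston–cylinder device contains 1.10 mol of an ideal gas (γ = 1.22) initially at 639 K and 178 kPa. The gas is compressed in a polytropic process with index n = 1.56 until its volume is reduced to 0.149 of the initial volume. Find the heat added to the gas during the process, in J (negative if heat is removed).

V₁ = nRT₁/P₁ = 1.10×8.314×639/178 = 32.8 L.
Polytropic n=1.56: T₂ = T₁(V₁/V₂)^(n−1) = 639×(6.71)^0.56 = 1860 K; P₂ = P₁(V₁/V₂)^n = 3470 kPa.
W = (P₁V₁−P₂V₂)/(n−1) = (178×32.8−3470×4.89)/0.56 = -19900 J.
ΔU = nCvΔT = 1.10×37.8×(1860−639) = 50600 J.
Q = ΔU + W = 30700 J.

30700 J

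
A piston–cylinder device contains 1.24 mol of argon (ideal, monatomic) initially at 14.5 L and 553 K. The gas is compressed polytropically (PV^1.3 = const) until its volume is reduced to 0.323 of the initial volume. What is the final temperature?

P₁ = nRT₁/V₁ = 1.24×8.314×553/14.5 = 393 kPa.
Polytropic n=1.3: T₂ = T₁(V₁/V₂)^(n−1) = 553×(3.10)^0.30 = 776 K; P₂ = P₁(V₁/V₂)^n = 1710 kPa.

776 K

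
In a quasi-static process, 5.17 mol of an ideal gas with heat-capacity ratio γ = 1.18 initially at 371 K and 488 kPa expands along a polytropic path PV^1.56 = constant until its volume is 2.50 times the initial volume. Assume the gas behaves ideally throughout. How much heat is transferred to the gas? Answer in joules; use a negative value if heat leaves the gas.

V₁ = nRT₁/P₁ = 5.17×8.314×371/488 = 32.7 L.
Polytropic n=1.56: T₂ = T₁(V₁/V₂)^(n−1) = 371×(0.400)^0.56 = 222 K; P₂ = P₁(V₁/V₂)^n = 117 kPa.
W = (P₁V₁−P₂V₂)/(n−1) = (488×32.7−117×81.7)/0.56 = 11400 J.
ΔU = nCvΔT = 5.17×46.2×(222−371) = -35600 J.
Q = ΔU + W = -24100 J.

-24100 J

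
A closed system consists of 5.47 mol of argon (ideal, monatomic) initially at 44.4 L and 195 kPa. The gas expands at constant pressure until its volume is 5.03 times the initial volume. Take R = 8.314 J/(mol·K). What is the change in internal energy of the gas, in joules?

T₁ = P₁V₁/(nR) = 195×44.4/(5.47×8.314) = 190 K.
Isobaric: P stays 195 kPa; V/T = const ⇒ T₂ = 958 K, V₂ = 223 L.
For an ideal gas ΔU = nCvΔT with Cv = (3/2)R = 12.5 J/(mol·K).
ΔU = 5.47×12.5×(958−190) = 52300 J.

52300 J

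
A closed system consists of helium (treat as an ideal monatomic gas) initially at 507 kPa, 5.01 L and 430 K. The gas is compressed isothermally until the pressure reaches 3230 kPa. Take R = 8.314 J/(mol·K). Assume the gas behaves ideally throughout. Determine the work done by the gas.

-4700 J

n = P₁V₁/(RT₁) = 507×5.01/(8.314×430) = 0.711 mol.
Isothermal: T stays 430 K; PV = const ⇒ V₂ = 0.786 L, P₂ = 3230 kPa.
W = nRT ln(V₂/V₁) = 0.711×8.314×430×ln(0.157) = -4700 J.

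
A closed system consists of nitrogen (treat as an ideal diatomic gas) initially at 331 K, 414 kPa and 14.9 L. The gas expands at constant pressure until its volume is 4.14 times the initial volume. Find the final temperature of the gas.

1370 K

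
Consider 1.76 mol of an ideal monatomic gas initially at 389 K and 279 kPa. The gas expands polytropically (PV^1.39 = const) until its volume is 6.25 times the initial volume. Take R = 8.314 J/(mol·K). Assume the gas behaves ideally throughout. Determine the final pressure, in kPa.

21.8 kPa

V₁ = nRT₁/P₁ = 1.76×8.314×389/279 = 20.4 L.
Polytropic n=1.39: T₂ = T₁(V₁/V₂)^(n−1) = 389×(0.160)^0.39 = 190 K; P₂ = P₁(V₁/V₂)^n = 21.8 kPa.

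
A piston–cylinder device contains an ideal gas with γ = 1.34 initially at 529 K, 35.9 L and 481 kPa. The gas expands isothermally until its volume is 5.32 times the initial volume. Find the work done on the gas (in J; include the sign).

n = P₁V₁/(RT₁) = 481×35.9/(8.314×529) = 3.93 mol.
Isothermal: T stays 529 K; PV = const ⇒ V₂ = 191 L, P₂ = 90.4 kPa.
W = nRT ln(V₂/V₁) = 3.93×8.314×529×ln(5.32) = 28900 J.
Work done on the gas = −W_by = -28900 J.

-28900 J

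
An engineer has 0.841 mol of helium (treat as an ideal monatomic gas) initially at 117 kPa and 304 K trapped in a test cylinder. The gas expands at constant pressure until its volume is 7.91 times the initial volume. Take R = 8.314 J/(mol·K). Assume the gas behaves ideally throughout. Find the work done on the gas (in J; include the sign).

V₁ = nRT₁/P₁ = 0.841×8.314×304/117 = 18.2 L.
Isobaric: P stays 117 kPa; V/T = const ⇒ T₂ = 2400 K, V₂ = 144 L.
W = PΔV = 117×(144−18.2) kPa·L = 14700 J.
Work done on the gas = −W_by = -14700 J.

-14700 J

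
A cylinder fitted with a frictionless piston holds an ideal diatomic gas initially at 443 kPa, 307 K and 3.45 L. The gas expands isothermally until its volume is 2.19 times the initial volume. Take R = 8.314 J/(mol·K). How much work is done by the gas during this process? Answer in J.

1200 J

n = P₁V₁/(RT₁) = 443×3.45/(8.314×307) = 0.599 mol.
Isothermal: T stays 307 K; PV = const ⇒ V₂ = 7.56 L, P₂ = 202 kPa.
W = nRT ln(V₂/V₁) = 0.599×8.314×307×ln(2.19) = 1200 J.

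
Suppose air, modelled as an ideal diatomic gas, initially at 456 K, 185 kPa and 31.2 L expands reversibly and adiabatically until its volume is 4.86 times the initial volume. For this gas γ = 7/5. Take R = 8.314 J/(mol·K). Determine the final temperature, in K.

242 K

Adiabatic: TV^(γ−1) = const ⇒ T₂ = 456×(0.206)^0.400 = 242 K; PV^γ = const ⇒ P₂ = 20.2 kPa.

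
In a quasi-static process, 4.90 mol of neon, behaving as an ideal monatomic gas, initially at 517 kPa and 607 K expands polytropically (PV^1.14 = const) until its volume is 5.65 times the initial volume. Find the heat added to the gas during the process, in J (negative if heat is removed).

V₁ = nRT₁/P₁ = 4.90×8.314×607/517 = 47.8 L.
Polytropic n=1.14: T₂ = T₁(V₁/V₂)^(n−1) = 607×(0.177)^0.14 = 476 K; P₂ = P₁(V₁/V₂)^n = 71.8 kPa.
W = (P₁V₁−P₂V₂)/(n−1) = (517×47.8−71.8×270)/0.14 = 38000 J.
ΔU = nCvΔT = 4.90×12.5×(476−607) = -7990 J.
Q = ΔU + W = 30000 J.

30000 J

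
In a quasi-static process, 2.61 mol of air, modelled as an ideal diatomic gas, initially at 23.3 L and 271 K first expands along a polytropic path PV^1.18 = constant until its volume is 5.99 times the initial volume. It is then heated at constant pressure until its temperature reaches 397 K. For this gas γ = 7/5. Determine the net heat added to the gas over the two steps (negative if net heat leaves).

P₁ = nRT₁/V₁ = 2.61×8.314×271/23.3 = 252 kPa.
Step 1 — Polytropic n=1.18: T₂ = T₁(V₁/V₂)^(n−1) = 271×(0.167)^0.18 = 196 K; P₂ = P₁(V₁/V₂)^n = 30.5 kPa.
W = (P₁V₁−P₂V₂)/(n−1) = (252×23.3−30.5×140)/0.18 = 9000 J.
ΔU = nCvΔT = 2.61×20.8×(196−271) = -4050 J.
Q = ΔU + W = 4950 J.
State after step 1: P = 30.5 kPa, V = 140 L, T = 196 K.
Step 2 — Isobaric: P stays 30.5 kPa; V/T = const ⇒ T₂ = 397 K, V₂ = 282 L.
W = PΔV = 30.5×(282−140) kPa·L = 4350 J.
ΔU = nCvΔT = 2.61×20.8×(397−196) = 10900 J.
Q = ΔU + W = nCpΔT = 15200 J.
Net over both steps: W = 13400 J, Q = 20200 J, ΔU = 6840 J.

20200 J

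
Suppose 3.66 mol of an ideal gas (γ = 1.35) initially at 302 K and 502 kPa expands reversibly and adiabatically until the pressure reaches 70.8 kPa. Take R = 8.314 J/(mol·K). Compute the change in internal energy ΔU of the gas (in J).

V₁ = nRT₁/P₁ = 3.66×8.314×302/502 = 18.3 L.
Adiabatic: T₂/T₁ = (P₂/P₁)^((γ−1)/γ) ⇒ T₂ = 302×(0.141)^0.259 = 182 K; V₂ = 78.1 L.
For an ideal gas ΔU = nCvΔT with Cv = R/(γ−1) = 23.8 J/(mol·K).
ΔU = 3.66×23.8×(182−302) = -10500 J.

-10500 J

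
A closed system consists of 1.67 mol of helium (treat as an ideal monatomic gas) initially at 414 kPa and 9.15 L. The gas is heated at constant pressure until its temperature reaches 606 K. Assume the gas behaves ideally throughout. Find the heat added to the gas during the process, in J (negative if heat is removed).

11600 J

T₁ = P₁V₁/(nR) = 414×9.15/(1.67×8.314) = 273 K.
Isobaric: P stays 414 kPa; V/T = const ⇒ T₂ = 606 K, V₂ = 20.3 L.
W = PΔV = 414×(20.3−9.15) kPa·L = 4630 J.
ΔU = nCvΔT = 1.67×12.5×(606−273) = 6940 J.
Q = ΔU + W = nCpΔT = 11600 J.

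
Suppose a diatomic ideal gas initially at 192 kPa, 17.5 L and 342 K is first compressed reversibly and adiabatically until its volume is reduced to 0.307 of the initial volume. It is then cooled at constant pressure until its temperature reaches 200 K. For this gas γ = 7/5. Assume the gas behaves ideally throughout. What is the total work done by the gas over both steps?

n = P₁V₁/(RT₁) = 192×17.5/(8.314×342) = 1.18 mol.
Step 1 — Adiabatic: TV^(γ−1) = const ⇒ T₂ = 342×(3.26)^0.400 = 548 K; PV^γ = const ⇒ P₂ = 1000 kPa.
ΔU = nCvΔT = 1.18×20.8×(548−342) = 5070 J.
Q = 0 for an adiabatic process, so W = −ΔU = -5070 J.
State after step 1: P = 1000 kPa, V = 5.37 L, T = 548 K.
Step 2 — Isobaric: P stays 1000 kPa; V/T = const ⇒ T₂ = 200 K, V₂ = 1.96 L.
W = PΔV = 1000×(1.96−5.37) kPa·L = -3420 J.
ΔU = nCvΔT = 1.18×20.8×(200−548) = -8560 J.
Q = ΔU + W = nCpΔT = -12000 J.
Net over both steps: W = -8500 J, Q = -12000 J, ΔU = -3490 J.

-8500 J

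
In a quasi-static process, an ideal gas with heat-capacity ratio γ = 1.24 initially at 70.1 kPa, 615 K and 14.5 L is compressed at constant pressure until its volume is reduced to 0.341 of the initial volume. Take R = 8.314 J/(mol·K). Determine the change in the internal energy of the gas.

-2790 J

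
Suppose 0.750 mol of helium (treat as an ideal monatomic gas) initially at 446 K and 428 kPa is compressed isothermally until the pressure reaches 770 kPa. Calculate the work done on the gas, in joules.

1630 J

V₁ = nRT₁/P₁ = 0.750×8.314×446/428 = 6.50 L.
Isothermal: T stays 446 K; PV = const ⇒ V₂ = 3.61 L, P₂ = 770 kPa.
W = nRT ln(V₂/V₁) = 0.750×8.314×446×ln(0.556) = -1630 J.
Work done on the gas = −W_by = 1630 J.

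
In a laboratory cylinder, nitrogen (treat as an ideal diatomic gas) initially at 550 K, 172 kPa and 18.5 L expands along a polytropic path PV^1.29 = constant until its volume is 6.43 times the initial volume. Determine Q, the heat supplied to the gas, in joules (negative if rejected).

1260 J

n = P₁V₁/(RT₁) = 172×18.5/(8.314×550) = 0.696 mol.
Polytropic n=1.29: T₂ = T₁(V₁/V₂)^(n−1) = 550×(0.156)^0.29 = 321 K; P₂ = P₁(V₁/V₂)^n = 15.6 kPa.
W = (P₁V₁−P₂V₂)/(n−1) = (172×18.5−15.6×119)/0.29 = 4580 J.
ΔU = nCvΔT = 0.696×20.8×(321−550) = -3320 J.
Q = ΔU + W = 1260 J.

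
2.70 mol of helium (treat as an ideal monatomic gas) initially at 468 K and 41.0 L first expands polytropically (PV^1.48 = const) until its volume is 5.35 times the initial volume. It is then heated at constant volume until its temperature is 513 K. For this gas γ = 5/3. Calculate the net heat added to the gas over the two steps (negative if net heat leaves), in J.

13600 J

P₁ = nRT₁/V₁ = 2.70×8.314×468/41.0 = 256 kPa.
Step 1 — Polytropic n=1.48: T₂ = T₁(V₁/V₂)^(n−1) = 468×(0.187)^0.48 = 209 K; P₂ = P₁(V₁/V₂)^n = 21.4 kPa.
W = (P₁V₁−P₂V₂)/(n−1) = (256×41.0−21.4×219)/0.48 = 12100 J.
ΔU = nCvΔT = 2.70×12.5×(209−468) = -8710 J.
Q = ΔU + W = 3390 J.
State after step 1: P = 21.4 kPa, V = 219 L, T = 209 K.
Step 2 — Isochoric: V stays 219 L; P/T = const ⇒ T₂ = 513 K, P₂ = 52.5 kPa.
W = 0 (no volume change).
ΔU = nCvΔT = 2.70×12.5×(513−209) = 10200 J.
Q = ΔU = 10200 J.
Net over both steps: W = 12100 J, Q = 13600 J, ΔU = 1520 J.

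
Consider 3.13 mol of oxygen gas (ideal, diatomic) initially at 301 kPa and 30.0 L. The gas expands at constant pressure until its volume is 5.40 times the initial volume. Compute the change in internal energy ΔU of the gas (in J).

T₁ = P₁V₁/(nR) = 301×30.0/(3.13×8.314) = 347 K.
Isobaric: P stays 301 kPa; V/T = const ⇒ T₂ = 1870 K, V₂ = 162 L.
For an ideal gas ΔU = nCvΔT with Cv = (5/2)R = 20.8 J/(mol·K).
ΔU = 3.13×20.8×(1870−347) = 99300 J.

99300 J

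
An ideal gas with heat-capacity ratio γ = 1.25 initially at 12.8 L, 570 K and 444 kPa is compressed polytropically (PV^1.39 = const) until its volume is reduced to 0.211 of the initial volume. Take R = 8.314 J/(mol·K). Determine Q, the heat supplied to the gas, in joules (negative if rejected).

n = P₁V₁/(RT₁) = 444×12.8/(8.314×570) = 1.20 mol.
Polytropic n=1.39: T₂ = T₁(V₁/V₂)^(n−1) = 570×(4.74)^0.39 = 1050 K; P₂ = P₁(V₁/V₂)^n = 3860 kPa.
W = (P₁V₁−P₂V₂)/(n−1) = (444×12.8−3860×2.70)/0.39 = -12200 J.
ΔU = nCvΔT = 1.20×33.3×(1050−570) = 19000 J.
Q = ΔU + W = 6810 J.

6810 J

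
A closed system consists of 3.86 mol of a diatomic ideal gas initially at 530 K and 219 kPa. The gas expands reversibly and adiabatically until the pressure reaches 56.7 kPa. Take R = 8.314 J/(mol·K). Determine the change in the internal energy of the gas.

V₁ = nRT₁/P₁ = 3.86×8.314×530/219 = 77.7 L.
Adiabatic: T₂/T₁ = (P₂/P₁)^((γ−1)/γ) ⇒ T₂ = 530×(0.259)^0.286 = 360 K; V₂ = 204 L.
For an ideal gas ΔU = nCvΔT with Cv = (5/2)R = 20.8 J/(mol·K).
ΔU = 3.86×20.8×(360−530) = -13600 J.

-13600 J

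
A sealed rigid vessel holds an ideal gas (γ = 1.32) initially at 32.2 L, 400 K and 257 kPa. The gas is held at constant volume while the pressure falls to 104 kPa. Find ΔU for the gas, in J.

-15400 J

n = P₁V₁/(RT₁) = 257×32.2/(8.314×400) = 2.49 mol.
Isochoric: V stays 32.2 L; P/T = const ⇒ T₂ = 162 K, P₂ = 104 kPa.
For an ideal gas ΔU = nCvΔT with Cv = R/(γ−1) = 26.0 J/(mol·K).
ΔU = 2.49×26.0×(162−400) = -15400 J.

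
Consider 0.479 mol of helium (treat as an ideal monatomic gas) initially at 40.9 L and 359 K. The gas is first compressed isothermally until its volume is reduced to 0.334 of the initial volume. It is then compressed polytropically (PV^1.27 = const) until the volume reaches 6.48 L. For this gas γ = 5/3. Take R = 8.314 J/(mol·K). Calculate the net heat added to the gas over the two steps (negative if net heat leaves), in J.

-2270 J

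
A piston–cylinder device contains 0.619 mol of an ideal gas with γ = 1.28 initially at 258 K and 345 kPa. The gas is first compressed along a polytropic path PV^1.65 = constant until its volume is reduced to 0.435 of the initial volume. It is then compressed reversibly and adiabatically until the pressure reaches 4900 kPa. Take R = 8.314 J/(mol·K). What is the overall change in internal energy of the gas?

6040 J

V₁ = nRT₁/P₁ = 0.619×8.314×258/345 = 3.85 L.
Step 1 — Polytropic n=1.65: T₂ = T₁(V₁/V₂)^(n−1) = 258×(2.30)^0.65 = 443 K; P₂ = P₁(V₁/V₂)^n = 1360 kPa.
W = (P₁V₁−P₂V₂)/(n−1) = (345×3.85−1360×1.67)/0.65 = -1470 J.
ΔU = nCvΔT = 0.619×29.7×(443−258) = 3400 J.
Q = ΔU + W = 1940 J.
State after step 1: P = 1360 kPa, V = 1.67 L, T = 443 K.
Step 2 — Adiabatic: T₂/T₁ = (P₂/P₁)^((γ−1)/γ) ⇒ T₂ = 443×(3.60)^0.219 = 586 K; V₂ = 0.616 L.
ΔU = nCvΔT = 0.619×29.7×(586−443) = 2630 J.
Q = 0 for an adiabatic process, so W = −ΔU = -2630 J.
Net over both steps: W = -4100 J, Q = 1940 J, ΔU = 6040 J.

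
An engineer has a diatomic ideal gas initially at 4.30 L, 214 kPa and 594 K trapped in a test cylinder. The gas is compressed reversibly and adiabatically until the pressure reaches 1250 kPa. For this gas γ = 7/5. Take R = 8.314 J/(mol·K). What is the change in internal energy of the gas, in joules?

1510 J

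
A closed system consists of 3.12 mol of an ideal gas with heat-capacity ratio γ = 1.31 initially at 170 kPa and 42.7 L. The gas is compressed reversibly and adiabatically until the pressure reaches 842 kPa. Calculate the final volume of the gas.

T₁ = P₁V₁/(nR) = 170×42.7/(3.12×8.314) = 280 K.
Adiabatic: T₂/T₁ = (P₂/P₁)^((γ−1)/γ) ⇒ T₂ = 280×(4.95)^0.237 = 409 K; V₂ = 12.6 L.

12.6 L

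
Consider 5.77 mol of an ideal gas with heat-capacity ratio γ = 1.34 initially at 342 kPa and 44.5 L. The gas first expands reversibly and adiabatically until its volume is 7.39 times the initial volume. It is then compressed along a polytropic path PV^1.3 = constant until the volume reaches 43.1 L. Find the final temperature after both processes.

296 K

T₁ = P₁V₁/(nR) = 342×44.5/(5.77×8.314) = 317 K.
Step 1 — Adiabatic: TV^(γ−1) = const ⇒ T₂ = 317×(0.135)^0.340 = 161 K; PV^γ = const ⇒ P₂ = 23.4 kPa.
ΔU = nCvΔT = 5.77×24.5×(161−317) = -22100 J.
Q = 0 for an adiabatic process, so W = −ΔU = 22100 J.
State after step 1: P = 23.4 kPa, V = 329 L, T = 161 K.
Step 2 — Polytropic n=1.3: T₂ = T₁(V₁/V₂)^(n−1) = 161×(7.63)^0.30 = 296 K; P₂ = P₁(V₁/V₂)^n = 329 kPa.
W = (P₁V₁−P₂V₂)/(n−1) = (23.4×329−329×43.1)/0.30 = -21600 J.
ΔU = nCvΔT = 5.77×24.5×(296−161) = 19000 J.
Q = ΔU + W = -2540 J.
Net over both steps: W = 505 J, Q = -2540 J, ΔU = -3040 J.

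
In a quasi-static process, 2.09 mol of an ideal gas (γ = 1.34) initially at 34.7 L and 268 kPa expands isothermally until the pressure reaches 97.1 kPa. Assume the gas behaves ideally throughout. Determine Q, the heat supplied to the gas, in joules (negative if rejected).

9440 J

T₁ = P₁V₁/(nR) = 268×34.7/(2.09×8.314) = 535 K.
Isothermal: T stays 535 K; PV = const ⇒ V₂ = 95.8 L, P₂ = 97.1 kPa.
ΔU = 0 (ideal gas, T constant).
W = nRT ln(V₂/V₁) = 2.09×8.314×535×ln(2.76) = 9440 J.
Q = ΔU + W = 9440 J.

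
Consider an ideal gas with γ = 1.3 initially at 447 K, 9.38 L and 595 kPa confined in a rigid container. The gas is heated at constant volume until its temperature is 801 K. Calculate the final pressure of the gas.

1070 kPa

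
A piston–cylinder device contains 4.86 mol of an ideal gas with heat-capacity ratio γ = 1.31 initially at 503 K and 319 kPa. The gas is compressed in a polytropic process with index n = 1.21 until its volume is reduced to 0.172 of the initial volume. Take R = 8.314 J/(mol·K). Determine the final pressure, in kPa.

2680 kPa

V₁ = nRT₁/P₁ = 4.86×8.314×503/319 = 63.7 L.
Polytropic n=1.21: T₂ = T₁(V₁/V₂)^(n−1) = 503×(5.81)^0.21 = 728 K; P₂ = P₁(V₁/V₂)^n = 2680 kPa.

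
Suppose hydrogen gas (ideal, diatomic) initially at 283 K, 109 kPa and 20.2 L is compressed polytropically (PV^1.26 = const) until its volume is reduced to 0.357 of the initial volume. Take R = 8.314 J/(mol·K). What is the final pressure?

399 kPa

Polytropic n=1.26: T₂ = T₁(V₁/V₂)^(n−1) = 283×(2.80)^0.26 = 370 K; P₂ = P₁(V₁/V₂)^n = 399 kPa.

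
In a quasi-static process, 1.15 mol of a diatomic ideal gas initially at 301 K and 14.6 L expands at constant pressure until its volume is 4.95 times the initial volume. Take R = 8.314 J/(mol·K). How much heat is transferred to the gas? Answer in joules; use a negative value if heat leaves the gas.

P₁ = nRT₁/V₁ = 1.15×8.314×301/14.6 = 197 kPa.
Isobaric: P stays 197 kPa; V/T = const ⇒ T₂ = 1490 K, V₂ = 72.3 L.
W = PΔV = 197×(72.3−14.6) kPa·L = 11400 J.
ΔU = nCvΔT = 1.15×20.8×(1490−301) = 28400 J.
Q = ΔU + W = nCpΔT = 39800 J.

39800 J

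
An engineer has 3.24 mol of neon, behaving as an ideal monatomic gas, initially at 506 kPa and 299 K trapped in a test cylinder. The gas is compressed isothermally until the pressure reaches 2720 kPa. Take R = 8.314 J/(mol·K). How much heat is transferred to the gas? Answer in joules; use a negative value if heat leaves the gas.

-13500 J

V₁ = nRT₁/P₁ = 3.24×8.314×299/506 = 15.9 L.
Isothermal: T stays 299 K; PV = const ⇒ V₂ = 2.96 L, P₂ = 2720 kPa.
ΔU = 0 (ideal gas, T constant).
W = nRT ln(V₂/V₁) = 3.24×8.314×299×ln(0.186) = -13500 J.
Q = ΔU + W = -13500 J.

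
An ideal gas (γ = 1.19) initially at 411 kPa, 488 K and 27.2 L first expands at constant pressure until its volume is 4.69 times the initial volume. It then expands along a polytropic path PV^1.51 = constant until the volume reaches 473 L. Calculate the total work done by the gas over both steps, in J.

n = P₁V₁/(RT₁) = 411×27.2/(8.314×488) = 2.76 mol.
Step 1 — Isobaric: P stays 411 kPa; V/T = const ⇒ T₂ = 2290 K, V₂ = 128 L.
W = PΔV = 411×(128−27.2) kPa·L = 41300 J.
ΔU = nCvΔT = 2.76×43.8×(2290−488) = 217000 J.
Q = ΔU + W = nCpΔT = 258000 J.
State after step 1: P = 411 kPa, V = 128 L, T = 2290 K.
Step 2 — Polytropic n=1.51: T₂ = T₁(V₁/V₂)^(n−1) = 2290×(0.270)^0.51 = 1170 K; P₂ = P₁(V₁/V₂)^n = 56.8 kPa.
W = (P₁V₁−P₂V₂)/(n−1) = (411×128−56.8×473)/0.51 = 50100 J.
ΔU = nCvΔT = 2.76×43.8×(1170−2290) = -135000 J.
Q = ΔU + W = -84400 J.
Net over both steps: W = 91400 J, Q = 174000 J, ΔU = 82600 J.

91400 J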